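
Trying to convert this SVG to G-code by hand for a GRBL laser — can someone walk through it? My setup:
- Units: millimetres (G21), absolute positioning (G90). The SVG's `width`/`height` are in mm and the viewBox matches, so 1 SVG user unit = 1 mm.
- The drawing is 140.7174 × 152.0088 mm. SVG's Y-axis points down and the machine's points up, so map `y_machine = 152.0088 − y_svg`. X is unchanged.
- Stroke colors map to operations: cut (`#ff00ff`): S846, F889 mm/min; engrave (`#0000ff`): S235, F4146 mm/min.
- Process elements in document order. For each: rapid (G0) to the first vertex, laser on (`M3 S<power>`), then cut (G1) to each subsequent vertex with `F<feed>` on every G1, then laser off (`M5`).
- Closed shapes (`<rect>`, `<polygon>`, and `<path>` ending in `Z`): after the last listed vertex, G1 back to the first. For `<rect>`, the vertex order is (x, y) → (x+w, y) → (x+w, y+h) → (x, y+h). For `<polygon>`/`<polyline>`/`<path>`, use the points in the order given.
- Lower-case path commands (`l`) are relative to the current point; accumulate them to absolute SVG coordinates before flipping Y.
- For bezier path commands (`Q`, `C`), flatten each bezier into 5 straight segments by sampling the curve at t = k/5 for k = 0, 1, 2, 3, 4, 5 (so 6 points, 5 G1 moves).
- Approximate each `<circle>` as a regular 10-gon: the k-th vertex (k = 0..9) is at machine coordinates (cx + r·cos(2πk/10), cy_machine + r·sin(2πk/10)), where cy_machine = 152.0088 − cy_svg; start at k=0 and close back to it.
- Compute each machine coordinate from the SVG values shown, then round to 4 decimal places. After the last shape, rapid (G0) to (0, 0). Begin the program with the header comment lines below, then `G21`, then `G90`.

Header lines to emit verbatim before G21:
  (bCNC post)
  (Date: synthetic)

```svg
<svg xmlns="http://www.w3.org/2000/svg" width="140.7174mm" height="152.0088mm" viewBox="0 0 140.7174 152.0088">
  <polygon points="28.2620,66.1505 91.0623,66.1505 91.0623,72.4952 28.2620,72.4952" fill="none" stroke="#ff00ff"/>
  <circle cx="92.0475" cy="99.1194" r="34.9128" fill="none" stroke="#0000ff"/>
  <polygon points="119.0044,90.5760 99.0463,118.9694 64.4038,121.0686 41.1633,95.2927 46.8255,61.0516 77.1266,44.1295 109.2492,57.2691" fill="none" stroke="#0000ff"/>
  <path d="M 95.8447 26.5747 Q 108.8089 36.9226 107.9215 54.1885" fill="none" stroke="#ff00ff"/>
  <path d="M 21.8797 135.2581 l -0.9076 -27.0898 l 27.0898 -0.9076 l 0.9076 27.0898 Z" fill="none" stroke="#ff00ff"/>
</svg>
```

1 u = 1 mm; y_m = 152.0088 − y.

[1] `<polygon>` rectangle, #ff00ff→cut S846 F889: (28.2620,85.8583) → (91.0623,85.8583) → (91.0623,79.5136) → (28.2620,79.5136) → (28.2620,85.8583) (closed)

[2] `<circle>` circle, #0000ff→engrave S235 F4146: (126.9603,52.8894) → (120.2925,73.4106) → (102.8361,86.0934) → (81.2589,86.0934) → (63.8025,73.4106) → (57.1347,52.8894) → (63.8025,32.3682) → (81.2589,19.6854) → (102.8361,19.6854) → (120.2925,32.3682) → (126.9603,52.8894) (closed)

[3] `<polygon>` regular polygon, #0000ff→engrave S235 F4146: (119.0044,61.4328) → (99.0463,33.0394) → (64.4038,30.9402) → (41.1633,56.7161) → (46.8255,90.9572) → (77.1266,107.8793) → (109.2492,94.7397) → (119.0044,61.4328) (closed)

[4] `<path>` quadratic bezier, #ff00ff→cut S846 F889: (95.8447,125.4341) → (100.4763,121.0182) → (103.9998,116.0489) → (106.4152,110.5261) → (107.7224,104.4499) → (107.9215,97.8203)

[5] `<path>` regular polygon, #ff00ff→cut S846 F889: (21.8797,16.7507) → (20.9721,43.8405) → (48.0619,44.7481) → (48.9695,17.6583) → (21.8797,16.7507) (closed)

(bCNC post)
(Date: synthetic)
G21
G90
G0 X28.2620 Y85.8583
M3 S846
G1 X91.0623 Y85.8583 F889
G1 X91.0623 Y79.5136 F889
G1 X28.2620 Y79.5136 F889
G1 X28.2620 Y85.8583 F889
M5
G0 X126.9603 Y52.8894
M3 S235
G1 X120.2925 Y73.4106 F4146
G1 X102.8361 Y86.0934 F4146
G1 X81.2589 Y86.0934 F4146
G1 X63.8025 Y73.4106 F4146
G1 X57.1347 Y52.8894 F4146
G1 X63.8025 Y32.3682 F4146
G1 X81.2589 Y19.6854 F4146
G1 X102.8361 Y19.6854 F4146
G1 X120.2925 Y32.3682 F4146
G1 X126.9603 Y52.8894 F4146
M5
G0 X119.0044 Y61.4328
M3 S235
G1 X99.0463 Y33.0394 F4146
G1 X64.4038 Y30.9402 F4146
G1 X41.1633 Y56.7161 F4146
G1 X46.8255 Y90.9572 F4146
G1 X77.1266 Y107.8793 F4146
G1 X109.2492 Y94.7397 F4146
G1 X119.0044 Y61.4328 F4146
M5
G0 X95.8447 Y125.4341
M3 S846
G1 X100.4763 Y121.0182 F889
G1 X103.9998 Y116.0489 F889
G1 X106.4152 Y110.5261 F889
G1 X107.7224 Y104.4499 F889
G1 X107.9215 Y97.8203 F889
M5
G0 X21.8797 Y16.7507
M3 S846
G1 X20.9721 Y43.8405 F889
G1 X48.0619 Y44.7481 F889
G1 X48.9695 Y17.6583 F889
G1 X21.8797 Y16.7507 F889
M5
G0 X0.0000 Y0.0000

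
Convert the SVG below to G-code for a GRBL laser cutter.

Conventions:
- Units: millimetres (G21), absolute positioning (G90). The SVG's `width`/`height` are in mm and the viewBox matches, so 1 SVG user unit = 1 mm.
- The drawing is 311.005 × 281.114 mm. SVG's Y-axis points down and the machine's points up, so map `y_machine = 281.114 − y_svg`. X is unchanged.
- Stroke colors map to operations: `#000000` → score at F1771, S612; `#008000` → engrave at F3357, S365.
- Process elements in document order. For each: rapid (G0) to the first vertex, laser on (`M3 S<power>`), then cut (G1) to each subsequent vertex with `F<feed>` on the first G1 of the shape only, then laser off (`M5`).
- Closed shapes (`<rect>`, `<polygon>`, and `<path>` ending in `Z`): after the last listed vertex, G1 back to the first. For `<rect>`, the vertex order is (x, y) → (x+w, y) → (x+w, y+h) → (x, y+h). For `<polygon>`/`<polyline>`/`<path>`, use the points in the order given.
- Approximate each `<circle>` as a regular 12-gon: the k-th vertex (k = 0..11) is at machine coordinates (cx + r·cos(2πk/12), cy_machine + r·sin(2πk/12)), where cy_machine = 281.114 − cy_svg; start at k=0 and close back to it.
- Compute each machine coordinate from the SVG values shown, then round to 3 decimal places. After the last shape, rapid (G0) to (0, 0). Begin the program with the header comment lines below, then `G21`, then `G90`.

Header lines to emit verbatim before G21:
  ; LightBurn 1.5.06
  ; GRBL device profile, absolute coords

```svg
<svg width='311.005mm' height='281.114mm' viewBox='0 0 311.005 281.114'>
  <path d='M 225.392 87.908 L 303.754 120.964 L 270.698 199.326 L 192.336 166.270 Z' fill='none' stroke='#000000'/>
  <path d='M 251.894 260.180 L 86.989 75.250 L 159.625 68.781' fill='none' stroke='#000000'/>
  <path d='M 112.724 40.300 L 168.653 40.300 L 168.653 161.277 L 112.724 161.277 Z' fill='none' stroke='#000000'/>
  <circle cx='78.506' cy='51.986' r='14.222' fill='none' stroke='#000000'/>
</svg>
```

; LightBurn 1.5.06
; GRBL device profile, absolute coords
G21
G90
G0 X225.392 Y193.206
M3 S612
G1 X303.754 Y160.150 F1771
G1 X270.698 Y81.788
G1 X192.336 Y114.844
G1 X225.392 Y193.206
M5
G0 X251.894 Y20.934
M3 S612
G1 X86.989 Y205.864 F1771
G1 X159.625 Y212.333
M5
G0 X112.724 Y240.814
M3 S612
G1 X168.653 Y240.814 F1771
G1 X168.653 Y119.837
G1 X112.724 Y119.837
G1 X112.724 Y240.814
M5
G0 X92.728 Y229.128
M3 S612
G1 X90.823 Y236.239 F1771
G1 X85.617 Y241.445
G1 X78.506 Y243.350
G1 X71.395 Y241.445
G1 X66.189 Y236.239
G1 X64.284 Y229.128
G1 X66.189 Y222.017
G1 X71.395 Y216.811
G1 X78.506 Y214.906
G1 X85.617 Y216.811
G1 X90.823 Y222.017
G1 X92.728 Y229.128
M5
G0 X0.000 Y0.000

Since the viewBox matches the mm dimensions, user units are millimetres directly. The only transform is the Y-flip y_m = 281.114 − y_svg.

Shape 1 is a regular polygon drawn with `<path>`. Its stroke #000000 means score at S612, F1771. After flipping Y the toolpath is (225.392,193.206) → (303.754,160.150) → (270.698,81.788) → (192.336,114.844) → (225.392,193.206), returning to the start.

Shape 2 is a open polyline drawn with `<path>`. Its stroke #000000 means score at S612, F1771. After flipping Y the toolpath is (251.894,20.934) → (86.989,205.864) → (159.625,212.333).

Shape 3 is a rectangle drawn with `<path>`. Its stroke #000000 means score at S612, F1771. After flipping Y the toolpath is (112.724,240.814) → (168.653,240.814) → (168.653,119.837) → (112.724,119.837) → (112.724,240.814), returning to the start.

Shape 4 is a circle drawn with `<circle>`. Its stroke #000000 means score at S612, F1771. After flipping Y the toolpath is (92.728,229.128) → (90.823,236.239) → (85.617,241.445) → (78.506,243.350) → (71.395,241.445) → (66.189,236.239) → (64.284,229.128) → (66.189,222.017) → (71.395,216.811) → (78.506,214.906) → (85.617,216.811) → (90.823,222.017) → (92.728,229.128), returning to the start.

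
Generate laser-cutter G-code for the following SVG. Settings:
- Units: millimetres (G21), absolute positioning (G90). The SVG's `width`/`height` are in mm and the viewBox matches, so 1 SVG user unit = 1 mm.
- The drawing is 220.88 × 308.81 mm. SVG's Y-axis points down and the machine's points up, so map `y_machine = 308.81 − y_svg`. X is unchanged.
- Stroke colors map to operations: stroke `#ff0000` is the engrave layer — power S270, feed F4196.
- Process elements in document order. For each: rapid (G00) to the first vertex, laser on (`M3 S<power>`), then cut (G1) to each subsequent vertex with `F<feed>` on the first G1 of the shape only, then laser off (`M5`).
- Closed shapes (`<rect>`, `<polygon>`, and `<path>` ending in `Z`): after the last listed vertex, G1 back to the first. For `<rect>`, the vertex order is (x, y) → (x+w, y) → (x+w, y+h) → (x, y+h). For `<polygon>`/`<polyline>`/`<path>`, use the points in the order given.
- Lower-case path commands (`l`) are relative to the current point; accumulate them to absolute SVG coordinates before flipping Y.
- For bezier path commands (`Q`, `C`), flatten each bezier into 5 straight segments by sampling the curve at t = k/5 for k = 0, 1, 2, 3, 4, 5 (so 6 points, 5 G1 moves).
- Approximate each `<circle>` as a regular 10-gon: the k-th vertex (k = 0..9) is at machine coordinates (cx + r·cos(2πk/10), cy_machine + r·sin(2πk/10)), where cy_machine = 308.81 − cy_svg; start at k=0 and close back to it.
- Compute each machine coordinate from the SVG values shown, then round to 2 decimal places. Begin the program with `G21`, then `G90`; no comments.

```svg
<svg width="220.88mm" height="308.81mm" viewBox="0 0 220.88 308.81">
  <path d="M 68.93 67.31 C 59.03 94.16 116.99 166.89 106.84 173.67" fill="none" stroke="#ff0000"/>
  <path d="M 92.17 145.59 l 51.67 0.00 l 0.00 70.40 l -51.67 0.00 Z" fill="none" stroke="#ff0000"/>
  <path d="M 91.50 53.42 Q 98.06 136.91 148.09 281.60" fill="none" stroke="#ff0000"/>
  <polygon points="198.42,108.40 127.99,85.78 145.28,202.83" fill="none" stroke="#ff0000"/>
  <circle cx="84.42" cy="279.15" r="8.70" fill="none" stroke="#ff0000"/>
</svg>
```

G21
G90
G00 X68.93 Y241.50
M3 S270
G1 X70.05 Y220.78 F4196
G1 X80.92 Y194.41
G1 X95.03 Y167.77
G1 X105.84 Y146.23
G1 X106.84 Y135.14
M5
G00 X92.17 Y163.22
M3 S270
G1 X143.84 Y163.22 F4196
G1 X143.84 Y92.82
G1 X92.17 Y92.82
G1 X92.17 Y163.22
M5
G00 X91.50 Y255.39
M3 S270
G1 X95.86 Y219.55 F4196
G1 X103.70 Y178.81
G1 X115.02 Y133.17
G1 X129.82 Y82.64
G1 X148.09 Y27.21
M5
G00 X198.42 Y200.41
M3 S270
G1 X127.99 Y223.03 F4196
G1 X145.28 Y105.98
G1 X198.42 Y200.41
M5
G00 X93.12 Y29.66
M3 S270
G1 X91.46 Y34.77 F4196
G1 X87.11 Y37.93
G1 X81.73 Y37.93
G1 X77.38 Y34.77
G1 X75.72 Y29.66
G1 X77.38 Y24.55
G1 X81.73 Y21.39
G1 X87.11 Y21.39
G1 X91.46 Y24.55
G1 X93.12 Y29.66
M5

Since the viewBox matches the mm dimensions, user units are millimetres directly. The only transform is the Y-flip y_m = 308.81 − y_svg.

Shape 1 is a cubic bezier drawn with `<path>`. Its stroke #ff0000 means engrave at S270, F4196. After flipping Y the toolpath is (68.93,241.50) → (70.05,220.78) → (80.92,194.41) → (95.03,167.77) → (105.84,146.23) → (106.84,135.14).

Shape 2 is a rectangle drawn with `<path>`. Its stroke #ff0000 means engrave at S270, F4196. After flipping Y the toolpath is (92.17,163.22) → (143.84,163.22) → (143.84,92.82) → (92.17,92.82) → (92.17,163.22), returning to the start.

Shape 3 is a quadratic bezier drawn with `<path>`. Its stroke #ff0000 means engrave at S270, F4196. After flipping Y the toolpath is (91.50,255.39) → (95.86,219.55) → (103.70,178.81) → (115.02,133.17) → (129.82,82.64) → (148.09,27.21).

Shape 4 is a closed polygon drawn with `<polygon>`. Its stroke #ff0000 means engrave at S270, F4196. After flipping Y the toolpath is (198.42,200.41) → (127.99,223.03) → (145.28,105.98) → (198.42,200.41), returning to the start.

Shape 5 is a circle drawn with `<circle>`. Its stroke #ff0000 means engrave at S270, F4196. After flipping Y the toolpath is (93.12,29.66) → (91.46,34.77) → (87.11,37.93) → (81.73,37.93) → (77.38,34.77) → (75.72,29.66) → (77.38,24.55) → (81.73,21.39) → (87.11,21.39) → (91.46,24.55) → (93.12,29.66), returning to the start.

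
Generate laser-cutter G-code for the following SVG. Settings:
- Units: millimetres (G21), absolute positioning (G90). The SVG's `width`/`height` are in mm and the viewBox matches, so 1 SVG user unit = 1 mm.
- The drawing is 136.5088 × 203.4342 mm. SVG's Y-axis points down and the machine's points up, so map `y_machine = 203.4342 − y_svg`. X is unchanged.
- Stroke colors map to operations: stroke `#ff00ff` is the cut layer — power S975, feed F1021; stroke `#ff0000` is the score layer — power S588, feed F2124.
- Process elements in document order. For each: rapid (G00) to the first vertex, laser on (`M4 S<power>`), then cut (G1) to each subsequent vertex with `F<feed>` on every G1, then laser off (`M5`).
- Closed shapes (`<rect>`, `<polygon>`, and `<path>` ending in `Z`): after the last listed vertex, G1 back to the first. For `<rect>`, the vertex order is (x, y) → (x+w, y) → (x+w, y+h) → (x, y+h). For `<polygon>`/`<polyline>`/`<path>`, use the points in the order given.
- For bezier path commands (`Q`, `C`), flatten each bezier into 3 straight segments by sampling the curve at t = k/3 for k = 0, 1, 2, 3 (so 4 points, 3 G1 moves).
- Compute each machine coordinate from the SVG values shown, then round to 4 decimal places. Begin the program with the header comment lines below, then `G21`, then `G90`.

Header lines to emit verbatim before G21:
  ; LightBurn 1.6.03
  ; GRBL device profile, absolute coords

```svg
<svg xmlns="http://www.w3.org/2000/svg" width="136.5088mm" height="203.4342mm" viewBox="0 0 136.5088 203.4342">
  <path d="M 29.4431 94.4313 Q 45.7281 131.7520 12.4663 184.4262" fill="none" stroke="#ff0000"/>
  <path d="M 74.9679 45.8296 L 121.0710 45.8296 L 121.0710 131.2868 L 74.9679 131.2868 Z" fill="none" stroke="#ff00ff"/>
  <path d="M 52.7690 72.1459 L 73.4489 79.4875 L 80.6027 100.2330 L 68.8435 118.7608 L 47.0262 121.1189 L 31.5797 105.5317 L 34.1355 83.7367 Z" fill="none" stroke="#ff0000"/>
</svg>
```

; LightBurn 1.6.03
; GRBL device profile, absolute coords
G21
G90
G00 X29.4431 Y109.0029
M4 S588
G1 X34.7946 Y82.4165 F2124
G1 X29.1356 Y52.4182 F2124
G1 X12.4663 Y19.0080 F2124
M5
G00 X74.9679 Y157.6046
M4 S975
G1 X121.0710 Y157.6046 F1021
G1 X121.0710 Y72.1474 F1021
G1 X74.9679 Y72.1474 F1021
G1 X74.9679 Y157.6046 F1021
M5
G00 X52.7690 Y131.2883
M4 S588
G1 X73.4489 Y123.9467 F2124
G1 X80.6027 Y103.2012 F2124
G1 X68.8435 Y84.6734 F2124
G1 X47.0262 Y82.3153 F2124
G1 X31.5797 Y97.9025 F2124
G1 X34.1355 Y119.6975 F2124
G1 X52.7690 Y131.2883 F2124
M5

1 u = 1 mm; y_m = 203.4342 − y.

[1] `<path>` quadratic bezier, #ff0000→score S588 F2124: (29.4431,109.0029) → (34.7946,82.4165) → (29.1356,52.4182) → (12.4663,19.0080)

[2] `<path>` rectangle, #ff00ff→cut S975 F1021: (74.9679,157.6046) → (121.0710,157.6046) → (121.0710,72.1474) → (74.9679,72.1474) → (74.9679,157.6046) (closed)

[3] `<path>` regular polygon, #ff0000→score S588 F2124: (52.7690,131.2883) → (73.4489,123.9467) → (80.6027,103.2012) → (68.8435,84.6734) → (47.0262,82.3153) → (31.5797,97.9025) → (34.1355,119.6975) → (52.7690,131.2883) (closed)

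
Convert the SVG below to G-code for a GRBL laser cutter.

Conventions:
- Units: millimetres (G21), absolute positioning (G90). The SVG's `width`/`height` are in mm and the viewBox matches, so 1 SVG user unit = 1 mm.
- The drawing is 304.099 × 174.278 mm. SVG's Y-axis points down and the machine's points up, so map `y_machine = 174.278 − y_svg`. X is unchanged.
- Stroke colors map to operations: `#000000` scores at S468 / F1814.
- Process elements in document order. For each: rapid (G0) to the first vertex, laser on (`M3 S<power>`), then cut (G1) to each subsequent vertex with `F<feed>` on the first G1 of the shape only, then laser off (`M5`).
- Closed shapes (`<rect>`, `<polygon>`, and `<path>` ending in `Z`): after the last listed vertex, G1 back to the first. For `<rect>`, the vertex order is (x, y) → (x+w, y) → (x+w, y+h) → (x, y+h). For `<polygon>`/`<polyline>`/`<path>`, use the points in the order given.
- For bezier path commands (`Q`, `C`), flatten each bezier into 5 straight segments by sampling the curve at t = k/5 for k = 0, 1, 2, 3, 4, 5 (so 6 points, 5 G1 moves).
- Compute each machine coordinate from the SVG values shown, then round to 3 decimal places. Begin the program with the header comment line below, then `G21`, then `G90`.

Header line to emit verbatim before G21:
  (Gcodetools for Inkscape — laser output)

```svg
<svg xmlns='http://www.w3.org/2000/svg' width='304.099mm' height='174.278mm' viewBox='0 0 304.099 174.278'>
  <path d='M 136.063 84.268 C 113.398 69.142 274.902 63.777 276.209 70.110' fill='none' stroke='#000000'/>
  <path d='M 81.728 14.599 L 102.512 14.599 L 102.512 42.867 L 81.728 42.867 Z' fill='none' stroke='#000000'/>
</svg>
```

(Gcodetools for Inkscape — laser output)
G21
G90
G0 X136.063 Y90.010
M3 S468
G1 X141.809 Y97.899 F1814
G1 X175.227 Y103.352
G1 X219.785 Y106.277
G1 X258.956 Y106.580
G1 X276.209 Y104.168
M5
G0 X81.728 Y159.679
M3 S468
G1 X102.512 Y159.679 F1814
G1 X102.512 Y131.411
G1 X81.728 Y131.411
G1 X81.728 Y159.679
M5

1 u = 1 mm; y_m = 174.278 − y.

[1] `<path>` cubic bezier, #000000→score S468 F1814: (136.063,90.010) → (141.809,97.899) → (175.227,103.352) → (219.785,106.277) → (258.956,106.580) → (276.209,104.168)

[2] `<path>` rectangle, #000000→score S468 F1814: (81.728,159.679) → (102.512,159.679) → (102.512,131.411) → (81.728,131.411) → (81.728,159.679) (closed)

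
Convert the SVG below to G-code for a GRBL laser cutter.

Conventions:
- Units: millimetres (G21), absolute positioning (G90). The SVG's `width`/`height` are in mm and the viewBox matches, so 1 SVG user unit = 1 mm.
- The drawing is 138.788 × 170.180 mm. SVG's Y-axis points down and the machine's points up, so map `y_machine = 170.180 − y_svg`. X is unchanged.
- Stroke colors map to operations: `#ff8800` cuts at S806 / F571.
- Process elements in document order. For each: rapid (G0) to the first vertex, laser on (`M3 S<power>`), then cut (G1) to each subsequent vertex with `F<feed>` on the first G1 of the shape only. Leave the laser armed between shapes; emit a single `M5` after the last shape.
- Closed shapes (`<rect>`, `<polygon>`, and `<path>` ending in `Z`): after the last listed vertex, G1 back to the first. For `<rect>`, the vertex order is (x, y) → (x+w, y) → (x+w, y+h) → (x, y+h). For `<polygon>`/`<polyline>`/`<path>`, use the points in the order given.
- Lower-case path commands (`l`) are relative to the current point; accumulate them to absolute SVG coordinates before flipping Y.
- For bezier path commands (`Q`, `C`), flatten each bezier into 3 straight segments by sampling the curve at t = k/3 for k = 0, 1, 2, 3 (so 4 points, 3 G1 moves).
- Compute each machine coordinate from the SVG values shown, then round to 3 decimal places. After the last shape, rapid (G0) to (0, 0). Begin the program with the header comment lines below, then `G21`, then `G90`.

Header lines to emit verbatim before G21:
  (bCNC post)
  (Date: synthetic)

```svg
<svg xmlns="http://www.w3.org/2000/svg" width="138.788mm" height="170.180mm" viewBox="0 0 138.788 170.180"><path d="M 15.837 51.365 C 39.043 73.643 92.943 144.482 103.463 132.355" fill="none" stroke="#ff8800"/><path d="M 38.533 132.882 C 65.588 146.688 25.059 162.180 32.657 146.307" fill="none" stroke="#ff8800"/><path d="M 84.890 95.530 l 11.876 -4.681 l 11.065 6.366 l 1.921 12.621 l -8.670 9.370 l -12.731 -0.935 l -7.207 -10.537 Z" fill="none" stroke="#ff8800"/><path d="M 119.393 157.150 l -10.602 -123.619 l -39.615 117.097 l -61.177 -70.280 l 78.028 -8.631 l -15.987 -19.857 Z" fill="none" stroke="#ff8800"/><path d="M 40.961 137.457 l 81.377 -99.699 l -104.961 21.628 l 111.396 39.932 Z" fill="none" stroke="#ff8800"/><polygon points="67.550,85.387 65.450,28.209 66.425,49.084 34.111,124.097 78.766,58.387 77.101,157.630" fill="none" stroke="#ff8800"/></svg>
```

(bCNC post)
(Date: synthetic)
G21
G90
G0 X15.837 Y118.815
M3 S806
G1 X46.531 Y85.221 F571
G1 X81.226 Y48.482
G1 X103.463 Y37.825
G0 X38.533 Y37.298
M3 S806
G1 X47.346 Y24.154 F571
G1 X36.816 Y17.231
G1 X32.657 Y23.873
G0 X84.890 Y74.650
M3 S806
G1 X96.766 Y79.331 F571
G1 X107.831 Y72.965
G1 X109.752 Y60.344
G1 X101.082 Y50.974
G1 X88.351 Y51.909
G1 X81.144 Y62.446
G1 X84.890 Y74.650
G0 X119.393 Y13.030
M3 S806
G1 X108.791 Y136.649 F571
G1 X69.176 Y19.552
G1 X7.999 Y89.832
G1 X86.027 Y98.463
G1 X70.040 Y118.320
G1 X119.393 Y13.030
G0 X40.961 Y32.723
M3 S806
G1 X122.338 Y132.422 F571
G1 X17.377 Y110.794
G1 X128.773 Y70.862
G1 X40.961 Y32.723
G0 X67.550 Y84.793
M3 S806
G1 X65.450 Y141.971 F571
G1 X66.425 Y121.096
G1 X34.111 Y46.083
G1 X78.766 Y111.793
G1 X77.101 Y12.550
G1 X67.550 Y84.793
M5
G0 X0.000 Y0.000

Since the viewBox matches the mm dimensions, user units are millimetres directly. The only transform is the Y-flip y_m = 170.180 − y_svg.

Shape 1 is a cubic bezier drawn with `<path>`. Its stroke #ff8800 means cut at S806, F571. After flipping Y the toolpath is (15.837,118.815) → (46.531,85.221) → (81.226,48.482) → (103.463,37.825).

Shape 2 is a cubic bezier drawn with `<path>`. Its stroke #ff8800 means cut at S806, F571. After flipping Y the toolpath is (38.533,37.298) → (47.346,24.154) → (36.816,17.231) → (32.657,23.873).

Shape 3 is a regular polygon drawn with `<path>`. Its stroke #ff8800 means cut at S806, F571. After flipping Y the toolpath is (84.890,74.650) → (96.766,79.331) → (107.831,72.965) → (109.752,60.344) → (101.082,50.974) → (88.351,51.909) → (81.144,62.446) → (84.890,74.650), returning to the start.

Shape 4 is a closed polygon drawn with `<path>`. Its stroke #ff8800 means cut at S806, F571. After flipping Y the toolpath is (119.393,13.030) → (108.791,136.649) → (69.176,19.552) → (7.999,89.832) → (86.027,98.463) → (70.040,118.320) → (119.393,13.030), returning to the start.

Shape 5 is a closed polygon drawn with `<path>`. Its stroke #ff8800 means cut at S806, F571. After flipping Y the toolpath is (40.961,32.723) → (122.338,132.422) → (17.377,110.794) → (128.773,70.862) → (40.961,32.723), returning to the start.

Shape 6 is a closed polygon drawn with `<polygon>`. Its stroke #ff8800 means cut at S806, F571. After flipping Y the toolpath is (67.550,84.793) → (65.450,141.971) → (66.425,121.096) → (34.111,46.083) → (78.766,111.793) → (77.101,12.550) → (67.550,84.793), returning to the start.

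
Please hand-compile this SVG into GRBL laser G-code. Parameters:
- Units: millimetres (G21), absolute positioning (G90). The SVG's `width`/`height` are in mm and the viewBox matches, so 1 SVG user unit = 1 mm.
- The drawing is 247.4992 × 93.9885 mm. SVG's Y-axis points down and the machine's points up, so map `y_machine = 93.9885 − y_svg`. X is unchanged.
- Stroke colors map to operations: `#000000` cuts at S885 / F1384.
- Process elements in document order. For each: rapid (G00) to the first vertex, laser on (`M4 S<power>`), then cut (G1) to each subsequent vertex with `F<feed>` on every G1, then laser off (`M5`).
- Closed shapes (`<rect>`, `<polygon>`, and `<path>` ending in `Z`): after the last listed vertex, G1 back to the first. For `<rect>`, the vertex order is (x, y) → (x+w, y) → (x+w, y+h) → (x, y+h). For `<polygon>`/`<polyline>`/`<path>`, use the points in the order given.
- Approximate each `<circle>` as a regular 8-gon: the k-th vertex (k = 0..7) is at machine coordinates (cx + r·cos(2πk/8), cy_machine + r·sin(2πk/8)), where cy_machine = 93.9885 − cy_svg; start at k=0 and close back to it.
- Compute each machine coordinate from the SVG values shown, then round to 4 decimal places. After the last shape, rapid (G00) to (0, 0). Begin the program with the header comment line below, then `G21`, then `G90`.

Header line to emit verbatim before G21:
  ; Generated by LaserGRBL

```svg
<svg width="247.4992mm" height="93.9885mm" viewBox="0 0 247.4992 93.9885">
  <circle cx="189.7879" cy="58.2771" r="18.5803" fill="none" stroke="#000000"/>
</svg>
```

; Generated by LaserGRBL
G21
G90
G00 X208.3682 Y35.7114
M4 S885
G1 X202.9262 Y48.8497 F1384
G1 X189.7879 Y54.2917 F1384
G1 X176.6496 Y48.8497 F1384
G1 X171.2076 Y35.7114 F1384
G1 X176.6496 Y22.5731 F1384
G1 X189.7879 Y17.1311 F1384
G1 X202.9262 Y22.5731 F1384
G1 X208.3682 Y35.7114 F1384
M5
G00 X0.0000 Y0.0000

viewBox `0 0 247.4992 93.9885` with mm width/height → 1 unit = 1 mm. Flip: y_m = 93.9885 − y_svg.

**Shape 1** — `<circle>` circle, stroke `#000000` → cut (S885, F1384). Machine vertices: (208.3682,35.7114) → (202.9262,48.8497) → (189.7879,54.2917) → (176.6496,48.8497) → (171.2076,35.7114) → (176.6496,22.5731) → (189.7879,17.1311) → (202.9262,22.5731) → (208.3682,35.7114). Closed: final G1 returns to the first vertex.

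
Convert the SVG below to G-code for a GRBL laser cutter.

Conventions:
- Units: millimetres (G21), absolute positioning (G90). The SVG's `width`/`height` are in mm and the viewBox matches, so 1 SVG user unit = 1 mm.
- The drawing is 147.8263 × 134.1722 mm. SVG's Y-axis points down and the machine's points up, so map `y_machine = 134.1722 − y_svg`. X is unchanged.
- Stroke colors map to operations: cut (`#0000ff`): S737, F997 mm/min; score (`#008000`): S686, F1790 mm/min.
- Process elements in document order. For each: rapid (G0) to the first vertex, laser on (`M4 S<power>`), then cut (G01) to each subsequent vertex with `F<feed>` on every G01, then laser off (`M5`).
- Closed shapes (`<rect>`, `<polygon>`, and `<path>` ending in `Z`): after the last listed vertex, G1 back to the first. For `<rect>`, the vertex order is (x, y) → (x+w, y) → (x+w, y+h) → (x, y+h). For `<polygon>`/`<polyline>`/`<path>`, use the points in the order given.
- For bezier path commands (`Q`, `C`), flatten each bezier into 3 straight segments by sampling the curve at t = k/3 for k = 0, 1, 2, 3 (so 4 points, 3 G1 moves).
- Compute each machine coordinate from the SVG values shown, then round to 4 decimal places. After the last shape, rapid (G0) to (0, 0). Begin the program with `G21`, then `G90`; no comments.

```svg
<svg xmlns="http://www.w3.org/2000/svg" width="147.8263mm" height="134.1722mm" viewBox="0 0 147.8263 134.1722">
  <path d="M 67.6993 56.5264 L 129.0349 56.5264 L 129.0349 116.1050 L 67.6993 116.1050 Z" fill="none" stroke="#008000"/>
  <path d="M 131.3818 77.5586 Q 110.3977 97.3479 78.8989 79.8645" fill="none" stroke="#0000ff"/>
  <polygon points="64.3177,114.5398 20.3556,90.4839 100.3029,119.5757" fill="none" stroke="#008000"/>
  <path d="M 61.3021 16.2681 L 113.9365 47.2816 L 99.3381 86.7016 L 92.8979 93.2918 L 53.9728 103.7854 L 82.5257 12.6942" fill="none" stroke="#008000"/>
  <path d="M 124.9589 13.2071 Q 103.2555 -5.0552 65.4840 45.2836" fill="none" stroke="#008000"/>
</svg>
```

G21
G90
G0 X67.6993 Y77.6458
M4 S686
G01 X129.0349 Y77.6458 F1790
G01 X129.0349 Y18.0672 F1790
G01 X67.6993 Y18.0672 F1790
G01 X67.6993 Y77.6458 F1790
M5
G0 X131.3818 Y56.6136
M4 S737
G01 X116.2241 Y47.5621 F997
G01 X98.7298 Y46.7935 F997
G01 X78.8989 Y54.3077 F997
M5
G0 X64.3177 Y19.6324
M4 S686
G01 X20.3556 Y43.6883 F1790
G01 X100.3029 Y14.5965 F1790
G01 X64.3177 Y19.6324 F1790
M5
G0 X61.3021 Y117.9041
M4 S686
G01 X113.9365 Y86.8906 F1790
G01 X99.3381 Y47.4706 F1790
G01 X92.8979 Y40.8804 F1790
G01 X53.9728 Y30.3868 F1790
G01 X82.5257 Y121.4780 F1790
M5
G0 X124.9589 Y120.9651
M4 S686
G01 X108.7046 Y125.5176 F1790
G01 X88.8797 Y114.8255 F1790
G01 X65.4840 Y88.8886 F1790
M5
G0 X0.0000 Y0.0000

viewBox `0 0 147.8263 134.1722` with mm width/height → 1 unit = 1 mm. Flip: y_m = 134.1722 − y_svg.

**Shape 1** — `<path>` rectangle, stroke `#008000` → score (S686, F1790). Machine vertices: (67.6993,77.6458) → (129.0349,77.6458) → (129.0349,18.0672) → (67.6993,18.0672) → (67.6993,77.6458). Closed: final G1 returns to the first vertex.

**Shape 2** — `<path>` quadratic bezier, stroke `#0000ff` → cut (S737, F997). Control points (SVG): P0=(131.3818,77.5586), P1=(110.3977,97.3479), P2=(78.8989,79.8645); sampled at t=k/3. Machine vertices: (131.3818,56.6136) → (116.2241,47.5621) → (98.7298,46.7935) → (78.8989,54.3077). Open path.

**Shape 3** — `<polygon>` closed polygon, stroke `#008000` → score (S686, F1790). Machine vertices: (64.3177,19.6324) → (20.3556,43.6883) → (100.3029,14.5965) → (64.3177,19.6324). Closed: final G1 returns to the first vertex.

**Shape 4** — `<path>` open polyline, stroke `#008000` → score (S686, F1790). Machine vertices: (61.3021,117.9041) → (113.9365,86.8906) → (99.3381,47.4706) → (92.8979,40.8804) → (53.9728,30.3868) → (82.5257,121.4780). Open path.

**Shape 5** — `<path>` quadratic bezier, stroke `#008000` → score (S686, F1790). Control points (SVG): P0=(124.9589,13.2071), P1=(103.2555,-5.0552), P2=(65.4840,45.2836); sampled at t=k/3. Machine vertices: (124.9589,120.9651) → (108.7046,125.5176) → (88.8797,114.8255) → (65.4840,88.8886). Open path.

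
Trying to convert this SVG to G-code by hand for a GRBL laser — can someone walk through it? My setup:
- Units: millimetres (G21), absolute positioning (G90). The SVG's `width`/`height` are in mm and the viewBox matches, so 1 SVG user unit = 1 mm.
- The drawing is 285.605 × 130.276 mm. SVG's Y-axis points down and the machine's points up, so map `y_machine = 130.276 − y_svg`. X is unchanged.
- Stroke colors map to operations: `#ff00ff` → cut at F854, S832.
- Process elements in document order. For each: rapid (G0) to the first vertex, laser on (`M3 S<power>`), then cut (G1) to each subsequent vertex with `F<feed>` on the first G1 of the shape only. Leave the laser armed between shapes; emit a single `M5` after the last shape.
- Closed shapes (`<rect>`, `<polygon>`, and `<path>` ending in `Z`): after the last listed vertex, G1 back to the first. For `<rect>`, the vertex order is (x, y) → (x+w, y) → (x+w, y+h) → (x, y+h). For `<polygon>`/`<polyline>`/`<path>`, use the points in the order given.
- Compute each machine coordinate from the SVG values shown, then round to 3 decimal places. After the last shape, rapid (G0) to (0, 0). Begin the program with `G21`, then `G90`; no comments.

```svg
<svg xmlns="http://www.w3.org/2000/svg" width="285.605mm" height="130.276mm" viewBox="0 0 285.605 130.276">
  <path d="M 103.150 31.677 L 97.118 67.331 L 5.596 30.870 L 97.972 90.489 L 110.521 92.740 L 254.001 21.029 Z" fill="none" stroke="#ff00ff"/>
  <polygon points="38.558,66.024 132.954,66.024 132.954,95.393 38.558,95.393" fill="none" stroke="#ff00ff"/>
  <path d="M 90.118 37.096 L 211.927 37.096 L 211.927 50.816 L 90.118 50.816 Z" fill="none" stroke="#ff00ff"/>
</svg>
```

1 u = 1 mm; y_m = 130.276 − y.

[1] `<path>` closed polygon, #ff00ff→cut S832 F854: (103.150,98.599) → (97.118,62.945) → (5.596,99.406) → (97.972,39.787) → (110.521,37.536) → (254.001,109.247) → (103.150,98.599) (closed)

[2] `<polygon>` rectangle, #ff00ff→cut S832 F854: (38.558,64.252) → (132.954,64.252) → (132.954,34.883) → (38.558,34.883) → (38.558,64.252) (closed)

[3] `<path>` rectangle, #ff00ff→cut S832 F854: (90.118,93.180) → (211.927,93.180) → (211.927,79.460) → (90.118,79.460) → (90.118,93.180) (closed)

G21
G90
G0 X103.150 Y98.599
M3 S832
G1 X97.118 Y62.945 F854
G1 X5.596 Y99.406
G1 X97.972 Y39.787
G1 X110.521 Y37.536
G1 X254.001 Y109.247
G1 X103.150 Y98.599
G0 X38.558 Y64.252
M3 S832
G1 X132.954 Y64.252 F854
G1 X132.954 Y34.883
G1 X38.558 Y34.883
G1 X38.558 Y64.252
G0 X90.118 Y93.180
M3 S832
G1 X211.927 Y93.180 F854
G1 X211.927 Y79.460
G1 X90.118 Y79.460
G1 X90.118 Y93.180
M5
G0 X0.000 Y0.000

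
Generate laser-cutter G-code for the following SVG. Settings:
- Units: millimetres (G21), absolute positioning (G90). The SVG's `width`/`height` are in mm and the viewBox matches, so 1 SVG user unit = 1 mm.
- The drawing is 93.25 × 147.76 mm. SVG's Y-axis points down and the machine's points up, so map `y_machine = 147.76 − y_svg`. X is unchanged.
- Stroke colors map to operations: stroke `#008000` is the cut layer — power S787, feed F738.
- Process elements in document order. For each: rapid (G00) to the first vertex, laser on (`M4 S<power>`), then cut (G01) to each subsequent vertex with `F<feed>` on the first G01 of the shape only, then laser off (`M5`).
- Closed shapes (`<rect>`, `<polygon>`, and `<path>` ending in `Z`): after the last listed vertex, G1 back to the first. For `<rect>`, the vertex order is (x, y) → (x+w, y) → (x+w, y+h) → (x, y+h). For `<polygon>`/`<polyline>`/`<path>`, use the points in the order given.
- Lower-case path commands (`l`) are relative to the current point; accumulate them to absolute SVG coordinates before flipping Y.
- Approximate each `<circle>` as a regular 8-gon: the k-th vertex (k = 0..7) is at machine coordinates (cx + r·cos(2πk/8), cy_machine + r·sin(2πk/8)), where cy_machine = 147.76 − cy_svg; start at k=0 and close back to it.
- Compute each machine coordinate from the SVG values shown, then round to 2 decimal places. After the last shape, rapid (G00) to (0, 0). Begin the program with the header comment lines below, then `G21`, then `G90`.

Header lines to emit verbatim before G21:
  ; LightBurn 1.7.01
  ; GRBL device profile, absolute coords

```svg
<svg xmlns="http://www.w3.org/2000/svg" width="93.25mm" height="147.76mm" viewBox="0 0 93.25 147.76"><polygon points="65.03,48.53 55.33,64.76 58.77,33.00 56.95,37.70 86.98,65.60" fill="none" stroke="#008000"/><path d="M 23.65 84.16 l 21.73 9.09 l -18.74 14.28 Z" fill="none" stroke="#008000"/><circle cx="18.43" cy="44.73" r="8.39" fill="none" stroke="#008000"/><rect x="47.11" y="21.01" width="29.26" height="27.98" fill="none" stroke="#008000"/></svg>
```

; LightBurn 1.7.01
; GRBL device profile, absolute coords
G21
G90
G00 X65.03 Y99.23
M4 S787
G01 X55.33 Y83.00 F738
G01 X58.77 Y114.76
G01 X56.95 Y110.06
G01 X86.98 Y82.16
G01 X65.03 Y99.23
M5
G00 X23.65 Y63.60
M4 S787
G01 X45.38 Y54.51 F738
G01 X26.64 Y40.23
G01 X23.65 Y63.60
M5
G00 X26.82 Y103.03
M4 S787
G01 X24.36 Y108.96 F738
G01 X18.43 Y111.42
G01 X12.50 Y108.96
G01 X10.04 Y103.03
G01 X12.50 Y97.10
G01 X18.43 Y94.64
G01 X24.36 Y97.10
G01 X26.82 Y103.03
M5
G00 X47.11 Y126.75
M4 S787
G01 X76.37 Y126.75 F738
G01 X76.37 Y98.77
G01 X47.11 Y98.77
G01 X47.11 Y126.75
M5
G00 X0.00 Y0.00

viewBox `0 0 93.25 147.76` with mm width/height → 1 unit = 1 mm. Flip: y_m = 147.76 − y_svg.

**Shape 1** — `<polygon>` closed polygon, stroke `#008000` → cut (S787, F738). Machine vertices: (65.03,99.23) → (55.33,83.00) → (58.77,114.76) → (56.95,110.06) → (86.98,82.16) → (65.03,99.23). Closed: final G1 returns to the first vertex.

**Shape 2** — `<path>` regular polygon, stroke `#008000` → cut (S787, F738). Machine vertices: (23.65,63.60) → (45.38,54.51) → (26.64,40.23) → (23.65,63.60). Closed: final G1 returns to the first vertex.

**Shape 3** — `<circle>` circle, stroke `#008000` → cut (S787, F738). Machine vertices: (26.82,103.03) → (24.36,108.96) → (18.43,111.42) → (12.50,108.96) → (10.04,103.03) → (12.50,97.10) → (18.43,94.64) → (24.36,97.10) → (26.82,103.03). Closed: final G1 returns to the first vertex.

**Shape 4** — `<rect>` rectangle, stroke `#008000` → cut (S787, F738). Machine vertices: (47.11,126.75) → (76.37,126.75) → (76.37,98.77) → (47.11,98.77) → (47.11,126.75). Closed: final G1 returns to the first vertex.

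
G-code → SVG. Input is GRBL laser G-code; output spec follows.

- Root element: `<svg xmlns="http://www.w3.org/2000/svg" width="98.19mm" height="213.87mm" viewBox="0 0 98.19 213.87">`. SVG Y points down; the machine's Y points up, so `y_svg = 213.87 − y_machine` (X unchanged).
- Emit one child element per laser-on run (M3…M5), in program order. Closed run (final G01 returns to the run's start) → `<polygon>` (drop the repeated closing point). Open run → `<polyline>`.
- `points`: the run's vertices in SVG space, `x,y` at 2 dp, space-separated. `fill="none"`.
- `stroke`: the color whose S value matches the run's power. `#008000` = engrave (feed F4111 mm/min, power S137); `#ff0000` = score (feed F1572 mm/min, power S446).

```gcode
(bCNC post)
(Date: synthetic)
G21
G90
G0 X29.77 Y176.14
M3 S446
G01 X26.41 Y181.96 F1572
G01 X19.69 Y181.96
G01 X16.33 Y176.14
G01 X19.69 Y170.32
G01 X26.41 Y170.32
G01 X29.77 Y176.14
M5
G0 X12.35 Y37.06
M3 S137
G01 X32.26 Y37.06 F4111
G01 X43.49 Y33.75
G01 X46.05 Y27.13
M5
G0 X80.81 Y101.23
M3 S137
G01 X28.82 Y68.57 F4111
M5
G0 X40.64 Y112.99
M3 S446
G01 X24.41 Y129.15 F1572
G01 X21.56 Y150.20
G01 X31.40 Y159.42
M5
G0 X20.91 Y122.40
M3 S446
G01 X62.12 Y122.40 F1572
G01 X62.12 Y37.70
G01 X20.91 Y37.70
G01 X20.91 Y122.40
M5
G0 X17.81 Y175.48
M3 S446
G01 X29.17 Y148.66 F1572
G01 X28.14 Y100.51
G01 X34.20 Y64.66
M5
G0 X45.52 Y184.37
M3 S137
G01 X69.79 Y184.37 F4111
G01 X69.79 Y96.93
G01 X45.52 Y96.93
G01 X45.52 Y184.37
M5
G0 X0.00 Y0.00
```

y_svg = 213.87 − y_m.

[1] S446→`#ff0000` (score); closed run; points: 29.77,37.73 26.41,31.91 19.69,31.91 16.33,37.73 19.69,43.55 26.41,43.55

[2] S137→`#008000` (engrave); open run; points: 12.35,176.81 32.26,176.81 43.49,180.12 46.05,186.74

[3] S137→`#008000` (engrave); open run; points: 80.81,112.64 28.82,145.30

[4] S446→`#ff0000` (score); open run; points: 40.64,100.88 24.41,84.72 21.56,63.67 31.40,54.45

[5] S446→`#ff0000` (score); closed run; points: 20.91,91.47 62.12,91.47 62.12,176.17 20.91,176.17

[6] S446→`#ff0000` (score); open run; points: 17.81,38.39 29.17,65.21 28.14,113.36 34.20,149.21

[7] S137→`#008000` (engrave); closed run; points: 45.52,29.50 69.79,29.50 69.79,116.94 45.52,116.94

<svg xmlns="http://www.w3.org/2000/svg" width="98.19mm" height="213.87mm" viewBox="0 0 98.19 213.87">
  <polygon points="29.77,37.73 26.41,31.91 19.69,31.91 16.33,37.73 19.69,43.55 26.41,43.55" fill="none" stroke="#ff0000"/>
  <polyline points="12.35,176.81 32.26,176.81 43.49,180.12 46.05,186.74" fill="none" stroke="#008000"/>
  <polyline points="80.81,112.64 28.82,145.30" fill="none" stroke="#008000"/>
  <polyline points="40.64,100.88 24.41,84.72 21.56,63.67 31.40,54.45" fill="none" stroke="#ff0000"/>
  <polygon points="20.91,91.47 62.12,91.47 62.12,176.17 20.91,176.17" fill="none" stroke="#ff0000"/>
  <polyline points="17.81,38.39 29.17,65.21 28.14,113.36 34.20,149.21" fill="none" stroke="#ff0000"/>
  <polygon points="45.52,29.50 69.79,29.50 69.79,116.94 45.52,116.94" fill="none" stroke="#008000"/>
</svg>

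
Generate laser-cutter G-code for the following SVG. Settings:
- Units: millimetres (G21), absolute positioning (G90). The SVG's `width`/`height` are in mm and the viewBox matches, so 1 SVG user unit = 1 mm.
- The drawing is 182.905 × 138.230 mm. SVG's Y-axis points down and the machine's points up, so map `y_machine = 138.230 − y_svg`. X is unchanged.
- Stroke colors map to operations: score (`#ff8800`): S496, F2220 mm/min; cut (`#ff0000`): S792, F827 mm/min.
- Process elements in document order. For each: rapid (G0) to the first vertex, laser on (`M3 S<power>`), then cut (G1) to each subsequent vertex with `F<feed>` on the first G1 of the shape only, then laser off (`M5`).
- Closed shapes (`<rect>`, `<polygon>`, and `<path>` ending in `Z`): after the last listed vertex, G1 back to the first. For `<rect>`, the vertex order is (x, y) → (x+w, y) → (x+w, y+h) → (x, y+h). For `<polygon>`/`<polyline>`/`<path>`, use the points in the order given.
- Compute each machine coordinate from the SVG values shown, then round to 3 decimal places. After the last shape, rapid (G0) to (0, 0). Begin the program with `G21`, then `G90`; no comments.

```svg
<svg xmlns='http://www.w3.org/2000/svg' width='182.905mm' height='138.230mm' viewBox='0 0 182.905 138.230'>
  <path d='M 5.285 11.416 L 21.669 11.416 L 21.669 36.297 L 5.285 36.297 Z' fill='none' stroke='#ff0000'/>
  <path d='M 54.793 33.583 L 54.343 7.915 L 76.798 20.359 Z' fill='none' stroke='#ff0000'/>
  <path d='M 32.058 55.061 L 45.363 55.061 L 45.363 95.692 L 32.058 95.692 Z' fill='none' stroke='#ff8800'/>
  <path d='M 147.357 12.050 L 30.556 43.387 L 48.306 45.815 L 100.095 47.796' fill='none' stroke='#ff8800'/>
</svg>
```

1 u = 1 mm; y_m = 138.230 − y.

[1] `<path>` rectangle, #ff0000→cut S792 F827: (5.285,126.814) → (21.669,126.814) → (21.669,101.933) → (5.285,101.933) → (5.285,126.814) (closed)

[2] `<path>` regular polygon, #ff0000→cut S792 F827: (54.793,104.647) → (54.343,130.315) → (76.798,117.871) → (54.793,104.647) (closed)

[3] `<path>` rectangle, #ff8800→score S496 F2220: (32.058,83.169) → (45.363,83.169) → (45.363,42.538) → (32.058,42.538) → (32.058,83.169) (closed)

[4] `<path>` open polyline, #ff8800→score S496 F2220: (147.357,126.180) → (30.556,94.843) → (48.306,92.415) → (100.095,90.434)

G21
G90
G0 X5.285 Y126.814
M3 S792
G1 X21.669 Y126.814 F827
G1 X21.669 Y101.933
G1 X5.285 Y101.933
G1 X5.285 Y126.814
M5
G0 X54.793 Y104.647
M3 S792
G1 X54.343 Y130.315 F827
G1 X76.798 Y117.871
G1 X54.793 Y104.647
M5
G0 X32.058 Y83.169
M3 S496
G1 X45.363 Y83.169 F2220
G1 X45.363 Y42.538
G1 X32.058 Y42.538
G1 X32.058 Y83.169
M5
G0 X147.357 Y126.180
M3 S496
G1 X30.556 Y94.843 F2220
G1 X48.306 Y92.415
G1 X100.095 Y90.434
M5
G0 X0.000 Y0.000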